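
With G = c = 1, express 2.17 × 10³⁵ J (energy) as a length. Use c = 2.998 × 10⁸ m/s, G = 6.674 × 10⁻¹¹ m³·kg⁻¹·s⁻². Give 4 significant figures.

Energy → length via G/c⁴.
2.17 × 10³⁵ J × (G/c⁴) = 1.793 × 10⁻⁹ m

1.793 × 10⁻⁹ m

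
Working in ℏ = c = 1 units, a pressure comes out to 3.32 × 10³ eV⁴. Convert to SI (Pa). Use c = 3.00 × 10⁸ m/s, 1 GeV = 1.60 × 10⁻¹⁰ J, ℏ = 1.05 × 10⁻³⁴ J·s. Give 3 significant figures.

Pressure is [E]/[L]³ = [E]⁴/(ℏc)³.
1 GeV⁴ → 1/(ℏc)³ × (1 GeV in J)⁴ = 2.10 × 10³⁷ Pa.
Convert the energy scale: 3.32 × 10³ eV⁴ = 3.32 × 10⁻³³ GeV⁴.
Result: 3.32 × 10⁻³³ × 2.10 × 10³⁷ = 6.96 × 10⁴ Pa.

6.96 × 10⁴ Pa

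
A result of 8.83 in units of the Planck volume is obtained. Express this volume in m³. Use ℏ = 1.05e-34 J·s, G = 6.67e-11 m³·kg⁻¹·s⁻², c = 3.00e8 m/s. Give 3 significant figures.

3.69e-104 m³

One Planck volume: V_P = (ℏG/c³)^(3/2) = 4.18e-105 m³.
8.83 × 4.18e-105 m³ = 3.69e-104 m³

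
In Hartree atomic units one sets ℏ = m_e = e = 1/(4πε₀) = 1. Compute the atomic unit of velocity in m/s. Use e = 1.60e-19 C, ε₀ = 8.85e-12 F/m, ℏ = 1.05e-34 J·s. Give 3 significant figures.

v_au = e²/(4πε₀ℏ)
  = 2.56e-38 / 1.17e-44
  = 2.19e6 m/s

2.19e6 m/s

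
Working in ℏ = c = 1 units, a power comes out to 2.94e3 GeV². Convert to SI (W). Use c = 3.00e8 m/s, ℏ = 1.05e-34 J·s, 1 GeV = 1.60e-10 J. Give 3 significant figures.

7.17e17 W

Power is [E]/[T] = [E]²/ℏ.
1 GeV² → 1/ℏ × (1 GeV in J)² = 2.44e14 W.
Result: 2.94e3 × 2.44e14 = 7.17e17 W.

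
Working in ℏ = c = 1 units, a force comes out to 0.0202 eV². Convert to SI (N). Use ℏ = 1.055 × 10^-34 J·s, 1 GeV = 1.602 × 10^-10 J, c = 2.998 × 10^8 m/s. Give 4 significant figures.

1.639 × 10^-14 N

Force is [E]/[L] = [E]²/(ℏc); restore (ℏc)⁻¹.
1 GeV² → 1/(ℏc) × (1 GeV in J)² = 8.114 × 10^5 N.
Convert the energy scale: 0.0202 eV² = 2.02 × 10^-20 GeV².
Result: 2.02 × 10^-20 × 8.114 × 10^5 = 1.639 × 10^-14 N.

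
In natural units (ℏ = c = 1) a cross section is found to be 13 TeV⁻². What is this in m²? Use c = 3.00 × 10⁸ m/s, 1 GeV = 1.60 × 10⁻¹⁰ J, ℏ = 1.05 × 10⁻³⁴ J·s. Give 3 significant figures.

Area is [L]² = [E]⁻²·(ℏc)²; restore (ℏc)².
1 GeV⁻² → (ℏc)² × (1 GeV in J)⁻² = 3.88 × 10⁻³² m².
Convert the energy scale: 13 TeV⁻² = 1.30 × 10⁻⁵ GeV⁻².
Result: 1.30 × 10⁻⁵ × 3.88 × 10⁻³² = 5.04 × 10⁻³⁷ m².

5.04 × 10⁻³⁷ m²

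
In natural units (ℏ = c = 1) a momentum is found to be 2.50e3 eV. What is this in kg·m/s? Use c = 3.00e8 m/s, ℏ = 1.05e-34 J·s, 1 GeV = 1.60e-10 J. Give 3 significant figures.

Momentum is [E]/c; divide by c.
1 GeV → 1/c × (1 GeV in J) = 5.33e-19 kg·m/s.
Convert the energy scale: 2.50e3 eV = 2.50e-6 GeV.
Result: 2.50e-6 × 5.33e-19 = 1.33e-24 kg·m/s.

1.33e-24 kg·m/s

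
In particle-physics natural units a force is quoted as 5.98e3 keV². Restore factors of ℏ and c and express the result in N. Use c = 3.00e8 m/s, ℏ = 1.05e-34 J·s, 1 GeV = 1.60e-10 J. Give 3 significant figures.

4.86e-3 N

Force is [E]/[L] = [E]²/(ℏc); restore (ℏc)⁻¹.
1 GeV² → 1/(ℏc) × (1 GeV in J)² = 8.13e5 N.
Convert the energy scale: 5.98e3 keV² = 5.98e-9 GeV².
Result: 5.98e-9 × 8.13e5 = 4.86e-3 N.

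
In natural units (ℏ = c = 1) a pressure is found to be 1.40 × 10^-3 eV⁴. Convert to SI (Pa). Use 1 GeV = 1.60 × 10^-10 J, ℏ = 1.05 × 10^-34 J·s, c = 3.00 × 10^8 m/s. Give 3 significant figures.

0.0294 Pa

Pressure is [E]/[L]³ = [E]⁴/(ℏc)³.
1 GeV⁴ → 1/(ℏc)³ × (1 GeV in J)⁴ = 2.10 × 10^37 Pa.
Convert the energy scale: 1.40 × 10^-3 eV⁴ = 1.40 × 10^-39 GeV⁴.
Result: 1.40 × 10^-39 × 2.10 × 10^37 = 0.0294 Pa.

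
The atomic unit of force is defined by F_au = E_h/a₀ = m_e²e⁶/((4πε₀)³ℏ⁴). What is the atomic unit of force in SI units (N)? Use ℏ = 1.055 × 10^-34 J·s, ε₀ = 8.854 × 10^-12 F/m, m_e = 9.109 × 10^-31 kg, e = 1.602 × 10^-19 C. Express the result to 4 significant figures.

F_au = E_h/a₀ = m_e²e⁶/((4πε₀)³ℏ⁴)
E_h = 4.354 × 10^-18 J
a₀ = 5.297 × 10^-11 m
E_h/a₀ = 8.220 × 10^-8 N

8.220 × 10^-8 N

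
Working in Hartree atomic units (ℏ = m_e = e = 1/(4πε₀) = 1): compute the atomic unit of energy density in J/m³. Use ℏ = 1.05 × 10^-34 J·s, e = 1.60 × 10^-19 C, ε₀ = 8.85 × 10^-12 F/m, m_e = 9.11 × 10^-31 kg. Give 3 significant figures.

3.01 × 10^13 J/m³

Dimensional analysis gives u_au = E_h/a₀³ = m_e⁴e¹⁰/((4πε₀)⁵ℏ⁸).
E_h = 4.38 × 10^-18 J
a₀ = 5.26 × 10^-11 m
E_h/a₀³ = 3.01 × 10^13 J/m³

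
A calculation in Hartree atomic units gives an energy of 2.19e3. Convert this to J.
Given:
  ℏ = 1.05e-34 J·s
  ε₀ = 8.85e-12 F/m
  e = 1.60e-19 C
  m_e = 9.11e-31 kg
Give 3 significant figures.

One hartree: E_h = m_e e⁴/(4πε₀ℏ)² = 4.38e-18 J.
2.19e3 × 4.38e-18 J = 9.59e-15 J

9.59e-15 J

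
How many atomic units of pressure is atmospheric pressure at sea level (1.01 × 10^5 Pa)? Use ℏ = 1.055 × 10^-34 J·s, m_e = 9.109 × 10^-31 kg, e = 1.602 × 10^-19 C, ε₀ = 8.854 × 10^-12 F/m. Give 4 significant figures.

3.448 × 10^-9

atomic unit of pressure: P_au = E_h/a₀³ = m_e⁴e¹⁰/((4πε₀)⁵ℏ⁸) = 2.929 × 10^13 Pa.
1.01 × 10^5 / 2.929 × 10^13 = 3.448 × 10^-9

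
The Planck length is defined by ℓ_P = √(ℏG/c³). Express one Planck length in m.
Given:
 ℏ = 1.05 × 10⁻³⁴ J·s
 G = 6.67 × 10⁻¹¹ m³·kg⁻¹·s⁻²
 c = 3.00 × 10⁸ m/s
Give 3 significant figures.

ℓ_P = √(ℏG/c³)
  = √(2.59 × 10⁻⁷⁰)
  = 1.61 × 10⁻³⁵ m

1.61 × 10⁻³⁵ m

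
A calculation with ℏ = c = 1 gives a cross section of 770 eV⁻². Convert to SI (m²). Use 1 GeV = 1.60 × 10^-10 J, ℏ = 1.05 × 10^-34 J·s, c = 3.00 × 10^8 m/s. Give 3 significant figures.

2.98 × 10^-11 m²

Area is [L]² = [E]⁻²·(ℏc)²; restore (ℏc)².
1 GeV⁻² → (ℏc)² × (1 GeV in J)⁻² = 3.88 × 10^-32 m².
Convert the energy scale: 770 eV⁻² = 7.70 × 10^20 GeV⁻².
Result: 7.70 × 10^20 × 3.88 × 10^-32 = 2.98 × 10^-11 m².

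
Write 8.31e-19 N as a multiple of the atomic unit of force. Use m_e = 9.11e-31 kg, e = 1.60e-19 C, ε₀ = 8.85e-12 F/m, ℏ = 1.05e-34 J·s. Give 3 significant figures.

9.98e-12

atomic unit of force: F_au = E_h/a₀ = m_e²e⁶/((4πε₀)³ℏ⁴) = 8.33e-8 N.
8.31e-19 / 8.33e-8 = 9.98e-12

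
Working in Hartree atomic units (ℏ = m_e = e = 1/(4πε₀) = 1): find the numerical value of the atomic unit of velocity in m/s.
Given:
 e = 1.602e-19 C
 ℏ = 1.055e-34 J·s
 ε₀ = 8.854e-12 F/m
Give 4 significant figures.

Dimensional analysis gives v_au = e²/(4πε₀ℏ).
  = 2.566e-38 / 1.174e-44
  = 2.186e6 m/s

2.186e6 m/s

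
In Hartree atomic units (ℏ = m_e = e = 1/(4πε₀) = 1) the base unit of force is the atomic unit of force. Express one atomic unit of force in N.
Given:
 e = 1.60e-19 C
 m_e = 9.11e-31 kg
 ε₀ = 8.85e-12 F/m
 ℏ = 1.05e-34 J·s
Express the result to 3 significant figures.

F_au = E_h/a₀ = m_e²e⁶/((4πε₀)³ℏ⁴)
E_h = 4.38e-18 J
a₀ = 5.26e-11 m
E_h/a₀ = 8.33e-8 N

8.33e-8 N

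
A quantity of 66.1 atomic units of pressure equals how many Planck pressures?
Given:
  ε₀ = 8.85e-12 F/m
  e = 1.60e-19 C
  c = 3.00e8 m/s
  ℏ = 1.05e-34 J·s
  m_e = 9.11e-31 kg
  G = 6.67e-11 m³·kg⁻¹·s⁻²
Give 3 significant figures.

atomic unit of pressure: P_au = E_h/a₀³ = m_e⁴e¹⁰/((4πε₀)⁵ℏ⁸) = 3.01e13 Pa
Planck pressure: p_P = c⁷/(ℏG²) = 4.68e113 Pa
66.1 × 3.01e13 / 4.68e113 = 4.25e-99

4.25e-99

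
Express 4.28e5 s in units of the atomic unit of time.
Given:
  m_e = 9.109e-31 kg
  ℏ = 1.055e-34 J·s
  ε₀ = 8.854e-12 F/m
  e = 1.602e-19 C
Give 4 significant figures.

atomic unit of time: τ_au = (4πε₀)²ℏ³/(m_e e⁴) = 2.423e-17 s.
4.28e5 / 2.423e-17 = 1.766e22

1.766e22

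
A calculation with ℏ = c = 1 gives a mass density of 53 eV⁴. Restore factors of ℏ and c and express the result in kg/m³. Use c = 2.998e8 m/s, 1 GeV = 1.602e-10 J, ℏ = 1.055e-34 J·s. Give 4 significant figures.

1.227e-14 kg/m³

Mass density is [E]/(c²[L]³) = [E]⁴/(ℏ³c⁵).
1 GeV⁴ → 1/(ℏ³c⁵) × (1 GeV in J)⁴ = 2.316e20 kg/m³.
Convert the energy scale: 53 eV⁴ = 5.30e-35 GeV⁴.
Result: 5.30e-35 × 2.316e20 = 1.227e-14 kg/m³.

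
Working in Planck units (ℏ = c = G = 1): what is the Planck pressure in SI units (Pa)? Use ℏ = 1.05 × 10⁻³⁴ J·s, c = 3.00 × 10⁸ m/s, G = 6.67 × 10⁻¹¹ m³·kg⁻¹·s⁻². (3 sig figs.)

From ℏ = c = G = 1 the pressure scale is p_P = c⁷/(ℏG²).
  = 2.19 × 10⁵⁹ / 4.67 × 10⁻⁵⁵
  = 4.68 × 10¹¹³ Pa

4.68 × 10¹¹³ Pa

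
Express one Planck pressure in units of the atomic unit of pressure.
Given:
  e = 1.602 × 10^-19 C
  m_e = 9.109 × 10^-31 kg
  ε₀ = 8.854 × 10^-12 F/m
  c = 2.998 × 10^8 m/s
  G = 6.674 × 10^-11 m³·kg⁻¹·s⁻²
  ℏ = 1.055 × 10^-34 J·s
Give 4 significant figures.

Planck pressure: p_P = c⁷/(ℏG²) = 4.632 × 10^113 Pa
atomic unit of pressure: P_au = E_h/a₀³ = m_e⁴e¹⁰/((4πε₀)⁵ℏ⁸) = 2.929 × 10^13 Pa
ratio = 4.632 × 10^113 / 2.929 × 10^13 = 1.581 × 10^100

1.581 × 10^100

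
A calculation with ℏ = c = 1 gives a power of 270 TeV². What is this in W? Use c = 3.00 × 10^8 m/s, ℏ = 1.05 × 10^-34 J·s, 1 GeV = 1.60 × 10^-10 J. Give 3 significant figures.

Power is [E]/[T] = [E]²/ℏ.
1 GeV² → 1/ℏ × (1 GeV in J)² = 2.44 × 10^14 W.
Convert the energy scale: 270 TeV² = 2.70 × 10^8 GeV².
Result: 2.70 × 10^8 × 2.44 × 10^14 = 6.58 × 10^22 W.

6.58 × 10^22 W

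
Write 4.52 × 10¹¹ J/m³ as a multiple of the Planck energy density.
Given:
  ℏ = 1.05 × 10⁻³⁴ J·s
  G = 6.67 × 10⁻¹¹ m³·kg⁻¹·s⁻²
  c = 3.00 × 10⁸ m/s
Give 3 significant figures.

9.65 × 10⁻¹⁰³

Planck energy density: u_P = c⁷/(ℏG²) = 4.68 × 10¹¹³ J/m³.
4.52 × 10¹¹ / 4.68 × 10¹¹³ = 9.65 × 10⁻¹⁰³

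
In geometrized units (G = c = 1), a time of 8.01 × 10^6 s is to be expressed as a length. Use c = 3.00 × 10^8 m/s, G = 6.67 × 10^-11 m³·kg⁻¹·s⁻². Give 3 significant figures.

Time → length via c.
8.01 × 10^6 s × (c) = 2.40 × 10^15 m

2.40 × 10^15 m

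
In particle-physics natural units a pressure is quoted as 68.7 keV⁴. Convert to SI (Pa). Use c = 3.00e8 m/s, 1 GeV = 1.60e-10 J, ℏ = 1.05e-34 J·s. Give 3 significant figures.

Pressure is [E]/[L]³ = [E]⁴/(ℏc)³.
1 GeV⁴ → 1/(ℏc)³ × (1 GeV in J)⁴ = 2.10e37 Pa.
Convert the energy scale: 68.7 keV⁴ = 6.87e-23 GeV⁴.
Result: 6.87e-23 × 2.10e37 = 1.44e15 Pa.

1.44e15 Pa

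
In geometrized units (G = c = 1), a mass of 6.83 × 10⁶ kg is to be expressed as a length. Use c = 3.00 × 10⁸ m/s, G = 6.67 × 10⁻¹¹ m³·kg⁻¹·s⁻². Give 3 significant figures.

In G = c = 1 units mass has dimensions of length; the conversion factor is G/c².
6.83 × 10⁶ kg × (G/c²) = 5.06 × 10⁻²¹ m

5.06 × 10⁻²¹ m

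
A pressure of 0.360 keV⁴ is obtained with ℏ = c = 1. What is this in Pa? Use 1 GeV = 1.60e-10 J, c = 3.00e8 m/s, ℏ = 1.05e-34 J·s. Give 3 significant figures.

7.55e12 Pa

Pressure is [E]/[L]³ = [E]⁴/(ℏc)³.
1 GeV⁴ → 1/(ℏc)³ × (1 GeV in J)⁴ = 2.10e37 Pa.
Convert the energy scale: 0.360 keV⁴ = 3.60e-25 GeV⁴.
Result: 3.60e-25 × 2.10e37 = 7.55e12 Pa.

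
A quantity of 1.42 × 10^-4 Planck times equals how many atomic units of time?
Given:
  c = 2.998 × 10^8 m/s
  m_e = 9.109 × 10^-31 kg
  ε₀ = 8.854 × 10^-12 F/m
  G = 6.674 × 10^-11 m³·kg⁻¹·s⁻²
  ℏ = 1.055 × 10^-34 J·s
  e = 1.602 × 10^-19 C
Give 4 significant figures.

3.160 × 10^-31

Planck time: t_P = √(ℏG/c⁵) = 5.392 × 10^-44 s
atomic unit of time: τ_au = (4πε₀)²ℏ³/(m_e e⁴) = 2.423 × 10^-17 s
1.42 × 10^-4 × 5.392 × 10^-44 / 2.423 × 10^-17 = 3.160 × 10^-31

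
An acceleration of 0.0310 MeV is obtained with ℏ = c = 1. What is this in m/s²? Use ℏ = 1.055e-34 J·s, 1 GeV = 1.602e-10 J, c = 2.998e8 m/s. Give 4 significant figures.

Acceleration is [L]/[T]² = c·[E]/ℏ.
1 GeV → c/ℏ × (1 GeV in J) = 4.552e32 m/s².
Convert the energy scale: 0.0310 MeV = 3.10e-5 GeV.
Result: 3.10e-5 × 4.552e32 = 1.411e28 m/s².

1.411e28 m/s²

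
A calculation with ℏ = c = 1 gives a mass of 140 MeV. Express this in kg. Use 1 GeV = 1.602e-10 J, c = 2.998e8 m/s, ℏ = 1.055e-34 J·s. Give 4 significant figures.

Mass is [E]/c²; divide by c².
1 GeV → 1/c² × (1 GeV in J) = 1.782e-27 kg.
Convert the energy scale: 140 MeV = 0.140 GeV.
Result: 0.140 × 1.782e-27 = 2.495e-28 kg.

2.495e-28 kg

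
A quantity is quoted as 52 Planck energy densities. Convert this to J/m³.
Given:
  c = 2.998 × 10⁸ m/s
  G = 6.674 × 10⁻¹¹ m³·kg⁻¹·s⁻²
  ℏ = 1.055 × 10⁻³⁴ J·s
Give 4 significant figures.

One Planck energy density: u_P = c⁷/(ℏG²) = 4.632 × 10¹¹³ J/m³.
52 × 4.632 × 10¹¹³ J/m³ = 2.409 × 10¹¹⁵ J/m³

2.409 × 10¹¹⁵ J/m³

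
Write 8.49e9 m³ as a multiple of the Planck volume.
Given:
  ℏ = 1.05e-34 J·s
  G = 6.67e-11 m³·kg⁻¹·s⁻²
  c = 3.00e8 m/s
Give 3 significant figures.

Planck volume: V_P = (ℏG/c³)^(3/2) = 4.18e-105 m³.
8.49e9 / 4.18e-105 = 2.03e114

2.03e114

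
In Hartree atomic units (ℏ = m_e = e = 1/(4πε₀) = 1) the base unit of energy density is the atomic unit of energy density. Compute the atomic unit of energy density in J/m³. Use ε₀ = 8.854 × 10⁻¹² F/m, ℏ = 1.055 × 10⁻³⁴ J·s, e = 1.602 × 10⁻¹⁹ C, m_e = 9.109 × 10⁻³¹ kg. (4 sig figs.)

2.929 × 10¹³ J/m³

u_au = E_h/a₀³ = m_e⁴e¹⁰/((4πε₀)⁵ℏ⁸)
E_h = 4.354 × 10⁻¹⁸ J
a₀ = 5.297 × 10⁻¹¹ m
E_h/a₀³ = 2.929 × 10¹³ J/m³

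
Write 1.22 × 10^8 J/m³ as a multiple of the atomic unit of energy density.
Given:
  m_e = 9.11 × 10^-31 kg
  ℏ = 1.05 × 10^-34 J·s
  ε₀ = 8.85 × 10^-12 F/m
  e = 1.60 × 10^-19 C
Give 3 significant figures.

4.05 × 10^-6

atomic unit of energy density: u_au = E_h/a₀³ = m_e⁴e¹⁰/((4πε₀)⁵ℏ⁸) = 3.01 × 10^13 J/m³.
1.22 × 10^8 / 3.01 × 10^13 = 4.05 × 10^-6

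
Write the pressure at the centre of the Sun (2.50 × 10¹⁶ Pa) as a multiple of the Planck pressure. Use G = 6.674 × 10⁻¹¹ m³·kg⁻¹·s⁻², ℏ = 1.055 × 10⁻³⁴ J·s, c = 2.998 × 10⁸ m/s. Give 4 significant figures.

Planck pressure: p_P = c⁷/(ℏG²) = 4.632 × 10¹¹³ Pa.
2.50 × 10¹⁶ / 4.632 × 10¹¹³ = 5.397 × 10⁻⁹⁸

5.397 × 10⁻⁹⁸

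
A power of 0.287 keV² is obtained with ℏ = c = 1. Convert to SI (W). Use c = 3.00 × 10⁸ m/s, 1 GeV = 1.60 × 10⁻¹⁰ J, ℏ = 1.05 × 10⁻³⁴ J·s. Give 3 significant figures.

Power is [E]/[T] = [E]²/ℏ.
1 GeV² → 1/ℏ × (1 GeV in J)² = 2.44 × 10¹⁴ W.
Convert the energy scale: 0.287 keV² = 2.87 × 10⁻¹³ GeV².
Result: 2.87 × 10⁻¹³ × 2.44 × 10¹⁴ = 70 W.

70 W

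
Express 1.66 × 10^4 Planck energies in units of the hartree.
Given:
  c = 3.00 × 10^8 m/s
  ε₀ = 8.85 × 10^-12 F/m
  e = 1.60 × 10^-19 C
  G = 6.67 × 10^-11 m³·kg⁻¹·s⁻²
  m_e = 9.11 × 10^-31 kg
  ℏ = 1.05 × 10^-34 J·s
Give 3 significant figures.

Planck energy: E_P = √(ℏc⁵/G) = 1.96 × 10^9 J
hartree: E_h = m_e e⁴/(4πε₀ℏ)² = 4.38 × 10^-18 J
1.66 × 10^4 × 1.96 × 10^9 / 4.38 × 10^-18 = 7.42 × 10^30

7.42 × 10^30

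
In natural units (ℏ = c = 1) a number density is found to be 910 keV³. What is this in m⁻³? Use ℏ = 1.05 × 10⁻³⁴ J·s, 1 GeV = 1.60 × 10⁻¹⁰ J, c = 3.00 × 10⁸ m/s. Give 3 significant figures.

Number density is [L]⁻³ = [E]³/(ℏc)³.
1 GeV³ → 1/(ℏc)³ × (1 GeV in J)³ = 1.31 × 10⁴⁷ m⁻³.
Convert the energy scale: 910 keV³ = 9.10 × 10⁻¹⁶ GeV³.
Result: 9.10 × 10⁻¹⁶ × 1.31 × 10⁴⁷ = 1.19 × 10³² m⁻³.

1.19 × 10³² m⁻³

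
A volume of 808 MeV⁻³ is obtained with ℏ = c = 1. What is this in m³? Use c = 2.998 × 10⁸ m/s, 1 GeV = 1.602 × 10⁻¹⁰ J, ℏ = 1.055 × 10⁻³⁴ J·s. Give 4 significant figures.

Volume is [L]³ = [E]⁻³·(ℏc)³.
1 GeV⁻³ → (ℏc)³ × (1 GeV in J)⁻³ = 7.696 × 10⁻⁴⁸ m³.
Convert the energy scale: 808 MeV⁻³ = 8.08 × 10¹¹ GeV⁻³.
Result: 8.08 × 10¹¹ × 7.696 × 10⁻⁴⁸ = 6.218 × 10⁻³⁶ m³.

6.218 × 10⁻³⁶ m³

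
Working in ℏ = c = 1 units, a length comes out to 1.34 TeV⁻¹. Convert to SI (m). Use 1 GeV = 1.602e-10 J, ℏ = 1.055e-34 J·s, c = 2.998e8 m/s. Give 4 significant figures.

A length is [E]⁻¹ in ℏ=c=1; restore one factor of ℏc.
1 GeV⁻¹ → ℏc × (1 GeV in J)⁻¹ = 1.974e-16 m.
Convert the energy scale: 1.34 TeV⁻¹ = 1.34e-3 GeV⁻¹.
Result: 1.34e-3 × 1.974e-16 = 2.646e-19 m.

2.646e-19 m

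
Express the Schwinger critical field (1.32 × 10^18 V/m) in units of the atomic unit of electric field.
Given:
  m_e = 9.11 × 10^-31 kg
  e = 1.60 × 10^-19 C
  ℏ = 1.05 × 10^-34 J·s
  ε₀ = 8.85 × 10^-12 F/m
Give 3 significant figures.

atomic unit of electric field: E_au = E_h/(e a₀) = m_e²e⁵/((4πε₀)³ℏ⁴) = 5.20 × 10^11 V/m.
1.32 × 10^18 / 5.20 × 10^11 = 2.54 × 10^6

2.54 × 10^6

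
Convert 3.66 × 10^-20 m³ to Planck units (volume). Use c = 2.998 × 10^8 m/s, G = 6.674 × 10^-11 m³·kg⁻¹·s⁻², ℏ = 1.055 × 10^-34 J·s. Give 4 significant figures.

8.665 × 10^84

Planck volume: V_P = (ℏG/c³)^(3/2) = 4.224 × 10^-105 m³.
3.66 × 10^-20 / 4.224 × 10^-105 = 8.665 × 10^84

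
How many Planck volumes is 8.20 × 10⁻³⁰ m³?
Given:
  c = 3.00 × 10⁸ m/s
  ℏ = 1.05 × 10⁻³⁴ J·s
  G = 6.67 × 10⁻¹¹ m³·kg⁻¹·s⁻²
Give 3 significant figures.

Planck volume: V_P = (ℏG/c³)^(3/2) = 4.18 × 10⁻¹⁰⁵ m³.
8.20 × 10⁻³⁰ / 4.18 × 10⁻¹⁰⁵ = 1.96 × 10⁷⁵

1.96 × 10⁷⁵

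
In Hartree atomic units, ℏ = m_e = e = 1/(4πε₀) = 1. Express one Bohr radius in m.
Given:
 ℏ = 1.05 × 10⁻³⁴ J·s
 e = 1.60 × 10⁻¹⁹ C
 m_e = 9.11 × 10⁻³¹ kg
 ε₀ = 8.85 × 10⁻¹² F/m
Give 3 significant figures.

5.26 × 10⁻¹¹ m

Dimensional analysis gives a₀ = 4πε₀ℏ²/(m_e e²).
  = 1.23 × 10⁻⁷⁸ / 2.33 × 10⁻⁶⁸
  = 5.26 × 10⁻¹¹ m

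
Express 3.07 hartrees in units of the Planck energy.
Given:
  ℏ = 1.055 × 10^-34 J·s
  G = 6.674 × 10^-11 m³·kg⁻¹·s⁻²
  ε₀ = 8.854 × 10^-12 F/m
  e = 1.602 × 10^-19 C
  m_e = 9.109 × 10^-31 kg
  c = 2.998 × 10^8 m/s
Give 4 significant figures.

6.832 × 10^-27

hartree: E_h = m_e e⁴/(4πε₀ℏ)² = 4.354 × 10^-18 J
Planck energy: E_P = √(ℏc⁵/G) = 1.957 × 10^9 J
3.07 × 4.354 × 10^-18 / 1.957 × 10^9 = 6.832 × 10^-27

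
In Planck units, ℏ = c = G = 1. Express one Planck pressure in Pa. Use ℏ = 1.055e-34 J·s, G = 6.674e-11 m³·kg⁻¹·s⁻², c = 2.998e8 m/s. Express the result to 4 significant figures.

4.632e113 Pa

From ℏ = c = G = 1 the pressure scale is p_P = c⁷/(ℏG²).
  = 2.177e59 / 4.699e-55
  = 4.632e113 Pa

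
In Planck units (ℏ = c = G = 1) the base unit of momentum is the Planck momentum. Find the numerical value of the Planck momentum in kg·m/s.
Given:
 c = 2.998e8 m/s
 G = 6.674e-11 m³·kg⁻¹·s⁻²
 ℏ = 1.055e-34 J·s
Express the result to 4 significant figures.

6.527 kg·m/s

p_P = √(ℏc³/G)
  = √(42.60)
  = 6.527 kg·m/s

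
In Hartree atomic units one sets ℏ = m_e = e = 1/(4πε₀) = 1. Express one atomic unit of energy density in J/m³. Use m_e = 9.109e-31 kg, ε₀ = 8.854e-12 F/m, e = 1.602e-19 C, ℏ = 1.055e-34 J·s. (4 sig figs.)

u_au = E_h/a₀³ = m_e⁴e¹⁰/((4πε₀)⁵ℏ⁸)
E_h = 4.354e-18 J
a₀ = 5.297e-11 m
E_h/a₀³ = 2.929e13 J/m³

2.929e13 J/m³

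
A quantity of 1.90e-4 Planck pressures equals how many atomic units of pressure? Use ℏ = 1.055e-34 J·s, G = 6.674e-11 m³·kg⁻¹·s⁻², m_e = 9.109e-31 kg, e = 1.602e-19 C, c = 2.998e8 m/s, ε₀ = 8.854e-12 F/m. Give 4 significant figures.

3.005e96

Planck pressure: p_P = c⁷/(ℏG²) = 4.632e113 Pa
atomic unit of pressure: P_au = E_h/a₀³ = m_e⁴e¹⁰/((4πε₀)⁵ℏ⁸) = 2.929e13 Pa
1.90e-4 × 4.632e113 / 2.929e13 = 3.005e96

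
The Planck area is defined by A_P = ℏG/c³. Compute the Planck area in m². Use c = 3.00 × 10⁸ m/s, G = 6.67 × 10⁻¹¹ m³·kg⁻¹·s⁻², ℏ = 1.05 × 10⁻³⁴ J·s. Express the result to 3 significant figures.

2.59 × 10⁻⁷⁰ m²

A_P = ℏG/c³
  = 7.00 × 10⁻⁴⁵ / 2.70 × 10²⁵
  = 2.59 × 10⁻⁷⁰ m²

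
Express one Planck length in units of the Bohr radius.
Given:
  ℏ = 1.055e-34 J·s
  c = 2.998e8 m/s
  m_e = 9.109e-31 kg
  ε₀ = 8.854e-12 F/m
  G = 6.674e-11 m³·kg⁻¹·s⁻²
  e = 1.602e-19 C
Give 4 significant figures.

3.051e-25

Planck length: ℓ_P = √(ℏG/c³) = 1.616e-35 m
Bohr radius: a₀ = 4πε₀ℏ²/(m_e e²) = 5.297e-11 m
ratio = 1.616e-35 / 5.297e-11 = 3.051e-25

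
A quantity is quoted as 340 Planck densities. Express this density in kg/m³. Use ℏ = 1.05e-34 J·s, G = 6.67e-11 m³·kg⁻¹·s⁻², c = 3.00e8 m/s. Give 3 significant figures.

1.77e99 kg/m³

One Planck density: ρ_P = c⁵/(ℏG²) = 5.20e96 kg/m³.
340 × 5.20e96 kg/m³ = 1.77e99 kg/m³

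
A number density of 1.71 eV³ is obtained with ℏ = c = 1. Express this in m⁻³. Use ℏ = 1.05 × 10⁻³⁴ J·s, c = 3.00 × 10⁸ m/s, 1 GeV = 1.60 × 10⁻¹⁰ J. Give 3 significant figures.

2.24 × 10²⁰ m⁻³

Number density is [L]⁻³ = [E]³/(ℏc)³.
1 GeV³ → 1/(ℏc)³ × (1 GeV in J)³ = 1.31 × 10⁴⁷ m⁻³.
Convert the energy scale: 1.71 eV³ = 1.71 × 10⁻²⁷ GeV³.
Result: 1.71 × 10⁻²⁷ × 1.31 × 10⁴⁷ = 2.24 × 10²⁰ m⁻³.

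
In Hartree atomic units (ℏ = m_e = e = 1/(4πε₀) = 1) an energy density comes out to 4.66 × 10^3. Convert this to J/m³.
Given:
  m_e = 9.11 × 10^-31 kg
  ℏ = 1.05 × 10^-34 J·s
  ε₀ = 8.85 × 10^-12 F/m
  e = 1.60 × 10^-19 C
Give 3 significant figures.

One atomic unit of energy density: u_au = E_h/a₀³ = m_e⁴e¹⁰/((4πε₀)⁵ℏ⁸) = 3.01 × 10^13 J/m³.
4.66 × 10^3 × 3.01 × 10^13 J/m³ = 1.40 × 10^17 J/m³

1.40 × 10^17 J/m³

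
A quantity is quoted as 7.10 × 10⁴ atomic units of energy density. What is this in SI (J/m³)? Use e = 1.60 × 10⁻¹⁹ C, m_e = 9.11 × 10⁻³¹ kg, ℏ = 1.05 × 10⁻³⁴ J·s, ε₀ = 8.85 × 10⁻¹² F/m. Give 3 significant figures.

One atomic unit of energy density: u_au = E_h/a₀³ = m_e⁴e¹⁰/((4πε₀)⁵ℏ⁸) = 3.01 × 10¹³ J/m³.
7.10 × 10⁴ × 3.01 × 10¹³ J/m³ = 2.14 × 10¹⁸ J/m³

2.14 × 10¹⁸ J/m³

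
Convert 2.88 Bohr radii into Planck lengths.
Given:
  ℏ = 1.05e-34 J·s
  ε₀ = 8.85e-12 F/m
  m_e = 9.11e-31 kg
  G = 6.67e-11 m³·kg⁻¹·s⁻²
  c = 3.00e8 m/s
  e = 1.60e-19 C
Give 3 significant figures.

Bohr radius: a₀ = 4πε₀ℏ²/(m_e e²) = 5.26e-11 m
Planck length: ℓ_P = √(ℏG/c³) = 1.61e-35 m
2.88 × 5.26e-11 / 1.61e-35 = 9.40e24

9.40e24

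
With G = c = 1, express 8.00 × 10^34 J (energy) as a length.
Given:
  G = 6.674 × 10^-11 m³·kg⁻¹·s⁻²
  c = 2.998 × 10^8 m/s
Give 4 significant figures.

Energy → length via G/c⁴.
8.00 × 10^34 J × (G/c⁴) = 6.609 × 10^-10 m

6.609 × 10^-10 m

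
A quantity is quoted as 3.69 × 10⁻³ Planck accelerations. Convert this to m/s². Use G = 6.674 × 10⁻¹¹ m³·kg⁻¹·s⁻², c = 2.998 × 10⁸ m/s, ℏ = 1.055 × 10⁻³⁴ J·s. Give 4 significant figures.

2.052 × 10⁴⁹ m/s²

One Planck acceleration: a_P = √(c⁷/(ℏG)) = 5.560 × 10⁵¹ m/s².
3.69 × 10⁻³ × 5.560 × 10⁵¹ m/s² = 2.052 × 10⁴⁹ m/s²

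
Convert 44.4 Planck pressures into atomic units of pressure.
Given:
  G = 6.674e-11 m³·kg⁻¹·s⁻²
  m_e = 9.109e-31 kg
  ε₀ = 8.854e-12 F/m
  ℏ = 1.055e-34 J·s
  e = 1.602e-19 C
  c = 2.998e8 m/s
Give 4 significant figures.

7.022e101

Planck pressure: p_P = c⁷/(ℏG²) = 4.632e113 Pa
atomic unit of pressure: P_au = E_h/a₀³ = m_e⁴e¹⁰/((4πε₀)⁵ℏ⁸) = 2.929e13 Pa
44.4 × 4.632e113 / 2.929e13 = 7.022e101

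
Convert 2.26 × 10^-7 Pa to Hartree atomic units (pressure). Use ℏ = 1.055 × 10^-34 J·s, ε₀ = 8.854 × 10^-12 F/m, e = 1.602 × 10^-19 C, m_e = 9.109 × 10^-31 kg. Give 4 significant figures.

7.716 × 10^-21

atomic unit of pressure: P_au = E_h/a₀³ = m_e⁴e¹⁰/((4πε₀)⁵ℏ⁸) = 2.929 × 10^13 Pa.
2.26 × 10^-7 / 2.929 × 10^13 = 7.716 × 10^-21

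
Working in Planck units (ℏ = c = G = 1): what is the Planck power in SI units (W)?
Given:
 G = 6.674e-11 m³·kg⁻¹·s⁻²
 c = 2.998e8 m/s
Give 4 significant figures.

The unique combination of the constants set to 1 with dimensions of power is P_P = c⁵/G.
  = 2.422e42 / 6.674e-11
  = 3.629e52 W

3.629e52 W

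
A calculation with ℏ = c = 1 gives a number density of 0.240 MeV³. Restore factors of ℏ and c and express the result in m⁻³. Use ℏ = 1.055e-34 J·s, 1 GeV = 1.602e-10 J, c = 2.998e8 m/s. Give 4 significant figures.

Number density is [L]⁻³ = [E]³/(ℏc)³.
1 GeV³ → 1/(ℏc)³ × (1 GeV in J)³ = 1.299e47 m⁻³.
Convert the energy scale: 0.240 MeV³ = 2.40e-10 GeV³.
Result: 2.40e-10 × 1.299e47 = 3.119e37 m⁻³.

3.119e37 m⁻³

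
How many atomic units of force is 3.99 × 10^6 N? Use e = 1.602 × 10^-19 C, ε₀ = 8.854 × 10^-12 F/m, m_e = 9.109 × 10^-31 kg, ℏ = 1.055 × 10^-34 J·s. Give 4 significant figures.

atomic unit of force: F_au = E_h/a₀ = m_e²e⁶/((4πε₀)³ℏ⁴) = 8.220 × 10^-8 N.
3.99 × 10^6 / 8.220 × 10^-8 = 4.854 × 10^13

4.854 × 10^13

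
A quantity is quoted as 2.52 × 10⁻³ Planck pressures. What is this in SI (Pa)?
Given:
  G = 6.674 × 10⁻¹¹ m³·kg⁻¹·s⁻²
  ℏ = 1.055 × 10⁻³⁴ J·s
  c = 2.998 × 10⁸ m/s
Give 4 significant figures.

One Planck pressure: p_P = c⁷/(ℏG²) = 4.632 × 10¹¹³ Pa.
2.52 × 10⁻³ × 4.632 × 10¹¹³ Pa = 1.167 × 10¹¹¹ Pa

1.167 × 10¹¹¹ Pa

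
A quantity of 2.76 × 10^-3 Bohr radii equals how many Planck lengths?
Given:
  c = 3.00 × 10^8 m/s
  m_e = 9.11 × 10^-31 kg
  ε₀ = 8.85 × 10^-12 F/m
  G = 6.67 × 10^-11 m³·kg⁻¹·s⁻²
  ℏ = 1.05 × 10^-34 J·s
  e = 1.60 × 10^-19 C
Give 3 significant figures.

Bohr radius: a₀ = 4πε₀ℏ²/(m_e e²) = 5.26 × 10^-11 m
Planck length: ℓ_P = √(ℏG/c³) = 1.61 × 10^-35 m
2.76 × 10^-3 × 5.26 × 10^-11 / 1.61 × 10^-35 = 9.01 × 10^21

9.01 × 10^21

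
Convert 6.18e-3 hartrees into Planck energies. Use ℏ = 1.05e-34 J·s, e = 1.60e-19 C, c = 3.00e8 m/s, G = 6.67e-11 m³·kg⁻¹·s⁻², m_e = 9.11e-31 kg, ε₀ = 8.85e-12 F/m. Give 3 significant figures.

hartree: E_h = m_e e⁴/(4πε₀ℏ)² = 4.38e-18 J
Planck energy: E_P = √(ℏc⁵/G) = 1.96e9 J
6.18e-3 × 4.38e-18 / 1.96e9 = 1.38e-29

1.38e-29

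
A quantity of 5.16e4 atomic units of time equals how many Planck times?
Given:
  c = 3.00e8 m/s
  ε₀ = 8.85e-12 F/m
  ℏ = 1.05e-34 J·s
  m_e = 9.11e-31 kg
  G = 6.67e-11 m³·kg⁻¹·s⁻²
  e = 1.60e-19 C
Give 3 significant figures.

2.31e31

atomic unit of time: τ_au = (4πε₀)²ℏ³/(m_e e⁴) = 2.40e-17 s
Planck time: t_P = √(ℏG/c⁵) = 5.37e-44 s
5.16e4 × 2.40e-17 / 5.37e-44 = 2.31e31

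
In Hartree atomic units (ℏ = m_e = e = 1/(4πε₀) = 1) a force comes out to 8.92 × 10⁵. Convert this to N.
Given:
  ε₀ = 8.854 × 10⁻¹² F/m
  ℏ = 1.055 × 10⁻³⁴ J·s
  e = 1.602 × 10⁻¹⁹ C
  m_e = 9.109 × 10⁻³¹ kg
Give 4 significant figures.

One atomic unit of force: F_au = E_h/a₀ = m_e²e⁶/((4πε₀)³ℏ⁴) = 8.220 × 10⁻⁸ N.
8.92 × 10⁵ × 8.220 × 10⁻⁸ N = 0.07332 N

0.07332 N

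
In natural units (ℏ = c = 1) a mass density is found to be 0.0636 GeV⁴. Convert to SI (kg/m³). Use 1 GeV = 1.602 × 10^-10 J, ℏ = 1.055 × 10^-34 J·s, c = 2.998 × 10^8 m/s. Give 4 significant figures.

1.473 × 10^19 kg/m³

Mass density is [E]/(c²[L]³) = [E]⁴/(ℏ³c⁵).
1 GeV⁴ → 1/(ℏ³c⁵) × (1 GeV in J)⁴ = 2.316 × 10^20 kg/m³.
Result: 0.0636 × 2.316 × 10^20 = 1.473 × 10^19 kg/m³.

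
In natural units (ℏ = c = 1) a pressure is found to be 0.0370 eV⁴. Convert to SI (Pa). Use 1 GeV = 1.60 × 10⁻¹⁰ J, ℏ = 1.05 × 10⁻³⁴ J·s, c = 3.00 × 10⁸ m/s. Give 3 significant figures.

0.776 Pa

Pressure is [E]/[L]³ = [E]⁴/(ℏc)³.
1 GeV⁴ → 1/(ℏc)³ × (1 GeV in J)⁴ = 2.10 × 10³⁷ Pa.
Convert the energy scale: 0.0370 eV⁴ = 3.70 × 10⁻³⁸ GeV⁴.
Result: 3.70 × 10⁻³⁸ × 2.10 × 10³⁷ = 0.776 Pa.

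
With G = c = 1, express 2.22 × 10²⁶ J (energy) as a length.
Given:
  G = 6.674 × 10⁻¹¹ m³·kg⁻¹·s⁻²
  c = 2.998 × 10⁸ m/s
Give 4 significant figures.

1.834 × 10⁻¹⁸ m

Energy → length via G/c⁴.
2.22 × 10²⁶ J × (G/c⁴) = 1.834 × 10⁻¹⁸ m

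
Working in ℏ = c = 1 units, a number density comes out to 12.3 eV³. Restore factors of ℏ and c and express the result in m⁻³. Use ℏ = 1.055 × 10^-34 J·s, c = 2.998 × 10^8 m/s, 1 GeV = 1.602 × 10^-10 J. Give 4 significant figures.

Number density is [L]⁻³ = [E]³/(ℏc)³.
1 GeV³ → 1/(ℏc)³ × (1 GeV in J)³ = 1.299 × 10^47 m⁻³.
Convert the energy scale: 12.3 eV³ = 1.23 × 10^-26 GeV³.
Result: 1.23 × 10^-26 × 1.299 × 10^47 = 1.598 × 10^21 m⁻³.

1.598 × 10^21 m⁻³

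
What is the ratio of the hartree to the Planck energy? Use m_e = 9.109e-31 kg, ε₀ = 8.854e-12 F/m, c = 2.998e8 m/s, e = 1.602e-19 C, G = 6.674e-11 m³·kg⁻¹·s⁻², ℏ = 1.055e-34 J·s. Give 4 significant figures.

2.225e-27

hartree: E_h = m_e e⁴/(4πε₀ℏ)² = 4.354e-18 J
Planck energy: E_P = √(ℏc⁵/G) = 1.957e9 J
ratio = 4.354e-18 / 1.957e9 = 2.225e-27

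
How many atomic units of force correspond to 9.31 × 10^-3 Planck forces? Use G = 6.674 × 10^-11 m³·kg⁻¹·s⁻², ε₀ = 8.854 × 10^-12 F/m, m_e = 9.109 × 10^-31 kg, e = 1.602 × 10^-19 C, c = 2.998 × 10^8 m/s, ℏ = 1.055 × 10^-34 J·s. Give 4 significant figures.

Planck force: F_P = c⁴/G = 1.210 × 10^44 N
atomic unit of force: F_au = E_h/a₀ = m_e²e⁶/((4πε₀)³ℏ⁴) = 8.220 × 10^-8 N
9.31 × 10^-3 × 1.210 × 10^44 / 8.220 × 10^-8 = 1.371 × 10^49

1.371 × 10^49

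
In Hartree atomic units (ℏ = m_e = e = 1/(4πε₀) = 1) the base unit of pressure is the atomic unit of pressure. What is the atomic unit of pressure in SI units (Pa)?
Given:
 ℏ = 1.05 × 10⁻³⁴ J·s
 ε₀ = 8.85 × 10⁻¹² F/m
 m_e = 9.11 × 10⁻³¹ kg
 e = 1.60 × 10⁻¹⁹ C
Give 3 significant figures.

P_au = E_h/a₀³ = m_e⁴e¹⁰/((4πε₀)⁵ℏ⁸)
E_h = 4.38 × 10⁻¹⁸ J
a₀ = 5.26 × 10⁻¹¹ m
E_h/a₀³ = 3.01 × 10¹³ Pa

3.01 × 10¹³ Pa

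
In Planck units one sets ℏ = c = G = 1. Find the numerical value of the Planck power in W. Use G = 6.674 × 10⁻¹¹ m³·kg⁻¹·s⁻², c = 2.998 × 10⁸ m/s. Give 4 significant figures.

P_P = c⁵/G
  = 2.422 × 10⁴² / 6.674 × 10⁻¹¹
  = 3.629 × 10⁵² W

3.629 × 10⁵² W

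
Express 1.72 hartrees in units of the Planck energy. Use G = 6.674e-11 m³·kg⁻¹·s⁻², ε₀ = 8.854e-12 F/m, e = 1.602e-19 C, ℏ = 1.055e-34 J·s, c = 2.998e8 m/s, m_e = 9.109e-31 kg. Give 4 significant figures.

hartree: E_h = m_e e⁴/(4πε₀ℏ)² = 4.354e-18 J
Planck energy: E_P = √(ℏc⁵/G) = 1.957e9 J
1.72 × 4.354e-18 / 1.957e9 = 3.828e-27

3.828e-27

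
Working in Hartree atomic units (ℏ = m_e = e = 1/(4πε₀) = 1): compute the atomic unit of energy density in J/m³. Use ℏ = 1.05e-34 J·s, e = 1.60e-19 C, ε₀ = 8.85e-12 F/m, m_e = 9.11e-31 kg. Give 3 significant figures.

3.01e13 J/m³

The unique combination of the constants set to 1 with dimensions of energy density is u_au = E_h/a₀³ = m_e⁴e¹⁰/((4πε₀)⁵ℏ⁸).
E_h = 4.38e-18 J
a₀ = 5.26e-11 m
E_h/a₀³ = 3.01e13 J/m³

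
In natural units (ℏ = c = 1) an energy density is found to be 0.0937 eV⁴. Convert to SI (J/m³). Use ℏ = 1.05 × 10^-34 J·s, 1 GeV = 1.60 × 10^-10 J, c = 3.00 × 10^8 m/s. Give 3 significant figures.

[E]/[L]³ = [E]⁴/(ℏc)³; restore (ℏc)⁻³.
1 GeV⁴ → 1/(ℏc)³ × (1 GeV in J)⁴ = 2.10 × 10^37 J/m³.
Convert the energy scale: 0.0937 eV⁴ = 9.37 × 10^-38 GeV⁴.
Result: 9.37 × 10^-38 × 2.10 × 10^37 = 1.96 J/m³.

1.96 J/m³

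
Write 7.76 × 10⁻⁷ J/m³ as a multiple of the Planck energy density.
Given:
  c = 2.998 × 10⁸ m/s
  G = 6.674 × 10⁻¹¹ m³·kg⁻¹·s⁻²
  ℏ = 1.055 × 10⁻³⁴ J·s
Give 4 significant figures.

1.675 × 10⁻¹²⁰

Planck energy density: u_P = c⁷/(ℏG²) = 4.632 × 10¹¹³ J/m³.
7.76 × 10⁻⁷ / 4.632 × 10¹¹³ = 1.675 × 10⁻¹²⁰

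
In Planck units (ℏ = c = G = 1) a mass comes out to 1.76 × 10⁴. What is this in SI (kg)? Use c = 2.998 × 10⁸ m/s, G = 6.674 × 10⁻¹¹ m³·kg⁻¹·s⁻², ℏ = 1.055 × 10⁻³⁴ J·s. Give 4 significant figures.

3.831 × 10⁻⁴ kg

One Planck mass: m_P = √(ℏc/G) = 2.177 × 10⁻⁸ kg.
1.76 × 10⁴ × 2.177 × 10⁻⁸ kg = 3.831 × 10⁻⁴ kg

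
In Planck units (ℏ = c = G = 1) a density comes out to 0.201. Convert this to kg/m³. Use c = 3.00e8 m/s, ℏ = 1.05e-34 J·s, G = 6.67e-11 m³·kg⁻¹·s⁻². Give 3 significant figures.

1.05e96 kg/m³

One Planck density: ρ_P = c⁵/(ℏG²) = 5.20e96 kg/m³.
0.201 × 5.20e96 kg/m³ = 1.05e96 kg/m³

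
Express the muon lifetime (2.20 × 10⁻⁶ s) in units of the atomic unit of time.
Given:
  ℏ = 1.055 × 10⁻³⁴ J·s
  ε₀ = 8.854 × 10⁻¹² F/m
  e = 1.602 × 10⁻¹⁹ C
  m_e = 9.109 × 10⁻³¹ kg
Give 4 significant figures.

atomic unit of time: τ_au = (4πε₀)²ℏ³/(m_e e⁴) = 2.423 × 10⁻¹⁷ s.
2.20 × 10⁻⁶ / 2.423 × 10⁻¹⁷ = 9.080 × 10¹⁰

9.080 × 10¹⁰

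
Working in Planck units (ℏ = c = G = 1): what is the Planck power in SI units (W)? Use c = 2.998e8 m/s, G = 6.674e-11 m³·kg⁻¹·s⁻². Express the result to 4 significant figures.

3.629e52 W

From ℏ = c = G = 1 the power scale is P_P = c⁵/G.
  = 2.422e42 / 6.674e-11
  = 3.629e52 W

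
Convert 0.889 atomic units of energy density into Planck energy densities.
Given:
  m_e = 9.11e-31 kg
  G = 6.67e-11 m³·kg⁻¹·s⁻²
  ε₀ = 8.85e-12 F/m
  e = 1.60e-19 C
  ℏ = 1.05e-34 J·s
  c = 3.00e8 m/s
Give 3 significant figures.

5.72e-101

atomic unit of energy density: u_au = E_h/a₀³ = m_e⁴e¹⁰/((4πε₀)⁵ℏ⁸) = 3.01e13 J/m³
Planck energy density: u_P = c⁷/(ℏG²) = 4.68e113 J/m³
0.889 × 3.01e13 / 4.68e113 = 5.72e-101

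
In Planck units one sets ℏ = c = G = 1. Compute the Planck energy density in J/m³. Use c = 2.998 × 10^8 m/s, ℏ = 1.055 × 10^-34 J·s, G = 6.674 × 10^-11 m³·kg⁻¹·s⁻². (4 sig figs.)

u_P = c⁷/(ℏG²)
  = 2.177 × 10^59 / 4.699 × 10^-55
  = 4.632 × 10^113 J/m³

4.632 × 10^113 J/m³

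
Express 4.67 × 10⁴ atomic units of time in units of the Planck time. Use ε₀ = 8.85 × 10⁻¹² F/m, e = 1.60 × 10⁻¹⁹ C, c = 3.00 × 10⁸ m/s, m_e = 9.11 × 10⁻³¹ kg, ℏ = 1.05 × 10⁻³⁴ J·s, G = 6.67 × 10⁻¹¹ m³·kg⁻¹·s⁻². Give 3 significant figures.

2.09 × 10³¹

atomic unit of time: τ_au = (4πε₀)²ℏ³/(m_e e⁴) = 2.40 × 10⁻¹⁷ s
Planck time: t_P = √(ℏG/c⁵) = 5.37 × 10⁻⁴⁴ s
4.67 × 10⁴ × 2.40 × 10⁻¹⁷ / 5.37 × 10⁻⁴⁴ = 2.09 × 10³¹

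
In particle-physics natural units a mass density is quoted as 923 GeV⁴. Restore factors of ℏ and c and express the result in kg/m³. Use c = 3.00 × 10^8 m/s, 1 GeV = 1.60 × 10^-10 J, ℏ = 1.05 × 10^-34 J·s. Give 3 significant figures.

Mass density is [E]/(c²[L]³) = [E]⁴/(ℏ³c⁵).
1 GeV⁴ → 1/(ℏ³c⁵) × (1 GeV in J)⁴ = 2.33 × 10^20 kg/m³.
Result: 923 × 2.33 × 10^20 = 2.15 × 10^23 kg/m³.

2.15 × 10^23 kg/m³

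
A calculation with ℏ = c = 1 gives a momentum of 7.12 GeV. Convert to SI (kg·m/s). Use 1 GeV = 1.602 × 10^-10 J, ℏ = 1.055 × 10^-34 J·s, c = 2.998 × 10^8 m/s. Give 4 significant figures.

Momentum is [E]/c; divide by c.
1 GeV → 1/c × (1 GeV in J) = 5.344 × 10^-19 kg·m/s.
Result: 7.12 × 5.344 × 10^-19 = 3.805 × 10^-18 kg·m/s.

3.805 × 10^-18 kg·m/s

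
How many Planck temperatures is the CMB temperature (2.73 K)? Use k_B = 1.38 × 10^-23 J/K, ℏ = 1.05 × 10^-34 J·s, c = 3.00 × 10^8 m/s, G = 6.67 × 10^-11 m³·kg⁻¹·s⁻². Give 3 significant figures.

1.93 × 10^-32

Planck temperature: T_P = √(ℏc⁵/G) / k_B = 1.42 × 10^32 K.
2.73 / 1.42 × 10^32 = 1.93 × 10^-32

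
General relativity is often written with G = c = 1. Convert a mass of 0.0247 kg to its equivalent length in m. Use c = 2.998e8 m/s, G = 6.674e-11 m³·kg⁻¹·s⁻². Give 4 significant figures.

1.834e-29 m

In G = c = 1 units mass has dimensions of length; the conversion factor is G/c².
0.0247 kg × (G/c²) = 1.834e-29 m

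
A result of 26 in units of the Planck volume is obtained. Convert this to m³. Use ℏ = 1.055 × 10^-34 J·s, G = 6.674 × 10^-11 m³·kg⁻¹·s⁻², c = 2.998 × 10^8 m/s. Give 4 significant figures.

1.098 × 10^-103 m³

One Planck volume: V_P = (ℏG/c³)^(3/2) = 4.224 × 10^-105 m³.
26 × 4.224 × 10^-105 m³ = 1.098 × 10^-103 m³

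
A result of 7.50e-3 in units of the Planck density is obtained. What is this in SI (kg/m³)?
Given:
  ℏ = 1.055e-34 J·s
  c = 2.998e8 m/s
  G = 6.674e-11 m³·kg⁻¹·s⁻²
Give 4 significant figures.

3.865e94 kg/m³

One Planck density: ρ_P = c⁵/(ℏG²) = 5.154e96 kg/m³.
7.50e-3 × 5.154e96 kg/m³ = 3.865e94 kg/m³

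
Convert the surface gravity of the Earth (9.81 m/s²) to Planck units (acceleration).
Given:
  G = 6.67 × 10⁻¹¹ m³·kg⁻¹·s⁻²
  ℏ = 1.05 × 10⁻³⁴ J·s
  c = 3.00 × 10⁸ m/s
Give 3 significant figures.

Planck acceleration: a_P = √(c⁷/(ℏG)) = 5.59 × 10⁵¹ m/s².
9.81 / 5.59 × 10⁵¹ = 1.76 × 10⁻⁵¹

1.76 × 10⁻⁵¹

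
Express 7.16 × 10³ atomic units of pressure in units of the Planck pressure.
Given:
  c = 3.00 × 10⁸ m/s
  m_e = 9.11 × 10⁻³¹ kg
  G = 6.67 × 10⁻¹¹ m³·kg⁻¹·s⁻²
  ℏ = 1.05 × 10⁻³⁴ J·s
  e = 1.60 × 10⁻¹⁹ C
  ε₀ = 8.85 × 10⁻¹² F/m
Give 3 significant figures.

4.61 × 10⁻⁹⁷

atomic unit of pressure: P_au = E_h/a₀³ = m_e⁴e¹⁰/((4πε₀)⁵ℏ⁸) = 3.01 × 10¹³ Pa
Planck pressure: p_P = c⁷/(ℏG²) = 4.68 × 10¹¹³ Pa
7.16 × 10³ × 3.01 × 10¹³ / 4.68 × 10¹¹³ = 4.61 × 10⁻⁹⁷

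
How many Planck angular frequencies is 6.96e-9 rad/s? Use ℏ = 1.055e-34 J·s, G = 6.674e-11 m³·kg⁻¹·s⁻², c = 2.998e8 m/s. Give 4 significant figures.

Planck angular frequency: ω_P = √(c⁵/(ℏG)) = 1.855e43 rad/s.
6.96e-9 / 1.855e43 = 3.753e-52

3.753e-52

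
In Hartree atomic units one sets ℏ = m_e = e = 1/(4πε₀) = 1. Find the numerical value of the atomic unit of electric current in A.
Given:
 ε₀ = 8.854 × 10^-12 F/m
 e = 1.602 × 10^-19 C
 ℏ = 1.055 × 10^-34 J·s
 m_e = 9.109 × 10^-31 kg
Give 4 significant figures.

6.612 × 10^-3 A

I_au = e E_h/ℏ = m_e e⁵/((4πε₀)²ℏ³)
E_h = 4.354 × 10^-18 J
e·E_h/ℏ = 6.612 × 10^-3 A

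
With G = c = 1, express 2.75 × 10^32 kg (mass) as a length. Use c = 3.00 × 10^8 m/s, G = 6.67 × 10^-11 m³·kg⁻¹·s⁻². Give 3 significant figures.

In G = c = 1 units mass has dimensions of length; the conversion factor is G/c².
2.75 × 10^32 kg × (G/c²) = 2.04 × 10^5 m

2.04 × 10^5 m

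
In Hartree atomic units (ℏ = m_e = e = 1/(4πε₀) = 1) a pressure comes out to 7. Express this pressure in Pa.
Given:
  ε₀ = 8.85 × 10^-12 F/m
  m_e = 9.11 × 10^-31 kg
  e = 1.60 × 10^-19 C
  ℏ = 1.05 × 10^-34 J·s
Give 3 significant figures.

2.11 × 10^14 Pa

One atomic unit of pressure: P_au = E_h/a₀³ = m_e⁴e¹⁰/((4πε₀)⁵ℏ⁸) = 3.01 × 10^13 Pa.
7 × 3.01 × 10^13 Pa = 2.11 × 10^14 Pa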